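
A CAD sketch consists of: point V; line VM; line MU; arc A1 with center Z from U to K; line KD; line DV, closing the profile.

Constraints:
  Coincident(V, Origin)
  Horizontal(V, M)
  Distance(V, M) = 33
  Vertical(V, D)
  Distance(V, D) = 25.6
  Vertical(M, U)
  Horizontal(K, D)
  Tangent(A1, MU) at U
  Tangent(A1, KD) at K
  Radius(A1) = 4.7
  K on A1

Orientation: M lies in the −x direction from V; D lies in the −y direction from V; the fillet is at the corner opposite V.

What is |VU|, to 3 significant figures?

39.1

The virtual corner opposite V is at (-33.0, -25.6). Since A1 is tangent to MU there, ZU ⟂ MU and tangency of A1 to KD means the radius ZK is perpendicular to KD, with radius 4.7, so the center Z sits 4.7 in from both sides at Z = (-28.3, -20.9). That places the tangent points at U = (-33.0, -20.9) on MU and K = (-28.3, -25.6) on KD. Then |VU| = |U − V| = 39.1.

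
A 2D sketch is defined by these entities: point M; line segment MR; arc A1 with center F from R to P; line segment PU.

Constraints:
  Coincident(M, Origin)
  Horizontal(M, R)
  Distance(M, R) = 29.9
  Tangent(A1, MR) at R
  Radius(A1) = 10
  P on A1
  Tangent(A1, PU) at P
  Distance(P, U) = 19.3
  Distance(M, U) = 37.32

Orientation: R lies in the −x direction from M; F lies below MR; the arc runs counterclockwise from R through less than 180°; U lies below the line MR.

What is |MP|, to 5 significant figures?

40.466

Checks: |FP| = 10.00 ✓; ∠(FP, PU) = 90.00° ✓; |PU| = 19.30 ✓; |MU| = 37.32 ✓.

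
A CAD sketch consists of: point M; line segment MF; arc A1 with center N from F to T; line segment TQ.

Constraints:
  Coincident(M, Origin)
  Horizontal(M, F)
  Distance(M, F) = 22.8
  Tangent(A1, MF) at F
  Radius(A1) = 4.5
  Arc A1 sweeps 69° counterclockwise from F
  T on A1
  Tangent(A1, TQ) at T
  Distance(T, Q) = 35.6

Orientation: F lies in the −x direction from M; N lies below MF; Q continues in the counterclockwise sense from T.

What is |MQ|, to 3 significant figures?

53.7

M is at the origin; MF is horizontal with |MF| = 22.8 and F on the −x side, so F = (-22.8, 0.00). Since A1 is tangent to MF there, NF ⟂ MF, so N = F + (0, -4.5) = (-22.8, -4.50). On A1, F sits at bearing 90° from N; a 69° counterclockwise sweep puts T at bearing 159°, so T = N + 4.5·(cos 159°, sin 159°) = (-27.0, -2.89). Since A1 is tangent to TQ there, NT ⟂ TQ, so TQ runs along (−sin 159°, cos 159°); with |TQ| = 35.6, Q = (-39.8, -36.1). Then |MQ| = |Q − M| = 53.7.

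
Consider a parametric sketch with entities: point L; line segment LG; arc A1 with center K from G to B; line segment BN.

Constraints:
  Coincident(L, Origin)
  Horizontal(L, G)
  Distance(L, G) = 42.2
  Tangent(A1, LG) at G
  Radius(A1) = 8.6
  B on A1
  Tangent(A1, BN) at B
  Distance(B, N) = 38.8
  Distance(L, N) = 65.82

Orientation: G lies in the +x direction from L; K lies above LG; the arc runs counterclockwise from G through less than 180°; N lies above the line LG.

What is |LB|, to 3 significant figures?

51.7

Checks: |KB| = 8.600 ✓; ∠(KB, BN) = 90.00° ✓; |BN| = 38.80 ✓; |LN| = 65.82 ✓.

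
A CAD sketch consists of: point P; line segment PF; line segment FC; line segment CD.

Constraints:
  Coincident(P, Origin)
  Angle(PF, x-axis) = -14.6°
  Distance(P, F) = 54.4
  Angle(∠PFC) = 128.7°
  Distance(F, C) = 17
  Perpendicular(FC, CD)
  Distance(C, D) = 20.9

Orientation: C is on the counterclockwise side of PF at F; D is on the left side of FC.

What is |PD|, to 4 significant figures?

55.38

P is at the origin; PF runs at -14.6° with length 54.4, so F = 54.4·(cos -14.6°, sin -14.6°) = (52.64, -13.71). ∠PFC = 128.7°, so FC runs at -14.6° + (180° − 128.7°) = 36.70° from the x-axis; with |FC| = 17.0, C = F + 17.0·(cos 36.70°, sin 36.70°) = (66.27, -3.553). FC is perpendicular to CD; with |CD| = 20.9 on the left of FC, D = C + 20.9·(-0.5976, 0.8018) = (53.78, 13.20). Then |PD| = |D − P| = 55.38.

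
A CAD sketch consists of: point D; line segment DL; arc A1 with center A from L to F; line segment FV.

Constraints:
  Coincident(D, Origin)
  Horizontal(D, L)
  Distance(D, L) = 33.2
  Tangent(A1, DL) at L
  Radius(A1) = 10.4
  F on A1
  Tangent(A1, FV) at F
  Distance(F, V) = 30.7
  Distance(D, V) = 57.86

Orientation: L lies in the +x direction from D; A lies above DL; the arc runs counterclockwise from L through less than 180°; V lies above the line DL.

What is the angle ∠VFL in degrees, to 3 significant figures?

131°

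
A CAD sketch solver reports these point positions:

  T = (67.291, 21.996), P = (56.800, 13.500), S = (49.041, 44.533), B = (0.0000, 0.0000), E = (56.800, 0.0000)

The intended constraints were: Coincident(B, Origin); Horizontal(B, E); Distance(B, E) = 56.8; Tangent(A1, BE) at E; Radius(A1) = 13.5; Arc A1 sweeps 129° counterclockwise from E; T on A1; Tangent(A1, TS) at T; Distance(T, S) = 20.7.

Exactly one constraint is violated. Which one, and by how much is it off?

Distance(T, S) = 20.7 — off by 8.30.

B = (0.00, 0.00) ✓; B.y = 0.00, E.y = 0.00 ✓; |BE| = 56.80 ✓; ∠(PE, EB) = 90.00° ✓; |PE| = 13.50 ✓; bearing(P→T) − bearing(P→E) = 129.0° ✓; |PT| = 13.50 ✓; ∠(PT, TS) = 90.00° ✓; |TS| = 29.00 ✗.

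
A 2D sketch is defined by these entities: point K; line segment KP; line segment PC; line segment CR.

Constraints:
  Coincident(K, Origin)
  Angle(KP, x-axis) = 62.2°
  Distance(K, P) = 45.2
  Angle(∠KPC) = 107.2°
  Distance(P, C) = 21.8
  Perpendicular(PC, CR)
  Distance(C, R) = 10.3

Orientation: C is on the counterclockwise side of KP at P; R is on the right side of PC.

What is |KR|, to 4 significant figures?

64.00

K is at the origin; KP runs at 62.2° with length 45.2, so P = 45.2·(cos 62.2°, sin 62.2°) = (21.08, 39.98). ∠KPC = 107.2°, so PC runs at 62.2° + (180° − 107.2°) = 135.0° from the x-axis; with |PC| = 21.8, C = P + 21.8·(cos 135.0°, sin 135.0°) = (5.666, 55.40). PC ⟂ CR; with |CR| = 10.3 on the right of PC, R = C + 10.3·(0.7071, 0.7071) = (12.95, 62.68). Then |KR| = |R − K| = 64.00.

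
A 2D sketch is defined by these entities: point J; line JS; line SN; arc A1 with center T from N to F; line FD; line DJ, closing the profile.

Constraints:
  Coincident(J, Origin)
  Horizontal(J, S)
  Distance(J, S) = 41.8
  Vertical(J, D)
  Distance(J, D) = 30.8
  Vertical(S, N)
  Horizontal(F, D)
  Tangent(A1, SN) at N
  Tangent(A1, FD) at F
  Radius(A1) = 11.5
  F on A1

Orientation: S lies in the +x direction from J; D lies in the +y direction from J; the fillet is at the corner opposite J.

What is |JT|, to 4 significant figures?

35.92

J and D share the same x with |JD| = 30.8 and D on the +y side, so D = (0.000, 30.80). The virtual corner opposite J is at (41.80, 30.80). Tangency of A1 to SN means the radius TN is perpendicular to SN and tangency of A1 to FD means the radius TF is perpendicular to FD, with radius 11.5, so the center T sits 11.5 in from both sides at T = (30.30, 19.30). Then |JT| = |T − J| = 35.92.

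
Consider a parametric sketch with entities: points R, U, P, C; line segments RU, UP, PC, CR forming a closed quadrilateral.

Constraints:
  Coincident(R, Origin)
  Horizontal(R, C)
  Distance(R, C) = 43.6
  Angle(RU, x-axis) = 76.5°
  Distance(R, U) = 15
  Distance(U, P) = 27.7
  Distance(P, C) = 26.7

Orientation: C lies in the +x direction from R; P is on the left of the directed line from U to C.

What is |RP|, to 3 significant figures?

37.7

Checks: |UP| = 27.70 ✓; |PC| = 26.70 ✓.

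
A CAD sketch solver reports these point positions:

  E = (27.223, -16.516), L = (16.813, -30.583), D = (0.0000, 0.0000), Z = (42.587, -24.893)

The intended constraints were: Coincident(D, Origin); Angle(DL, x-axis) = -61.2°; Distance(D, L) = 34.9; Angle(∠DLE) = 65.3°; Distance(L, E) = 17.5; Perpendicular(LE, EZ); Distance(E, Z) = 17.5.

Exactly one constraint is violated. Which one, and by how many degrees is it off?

Perpendicular(LE, EZ) — off by 7.90°.

D = (0.00, 0.00) ✓; DL at -61.20° ✓; |DL| = 34.90 ✓; ∠DLE = 65.30° ✓; |LE| = 17.50 ✓; ∠(LE, EZ) = 82.10° ✗; |EZ| = 17.50 ✓.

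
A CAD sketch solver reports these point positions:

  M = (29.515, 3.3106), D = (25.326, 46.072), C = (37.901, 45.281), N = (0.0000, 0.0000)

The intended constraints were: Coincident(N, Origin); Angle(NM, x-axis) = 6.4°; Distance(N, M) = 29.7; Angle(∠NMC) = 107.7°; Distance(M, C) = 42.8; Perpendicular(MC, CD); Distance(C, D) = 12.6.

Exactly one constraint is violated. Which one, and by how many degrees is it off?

Perpendicular(MC, CD) — off by 7.70°.

N = (0.00, 0.00) ✓; NM at 6.400° ✓; |NM| = 29.70 ✓; ∠NMC = 107.7° ✓; |MC| = 42.80 ✓; ∠(MC, CD) = 97.70° ✗; |CD| = 12.60 ✓.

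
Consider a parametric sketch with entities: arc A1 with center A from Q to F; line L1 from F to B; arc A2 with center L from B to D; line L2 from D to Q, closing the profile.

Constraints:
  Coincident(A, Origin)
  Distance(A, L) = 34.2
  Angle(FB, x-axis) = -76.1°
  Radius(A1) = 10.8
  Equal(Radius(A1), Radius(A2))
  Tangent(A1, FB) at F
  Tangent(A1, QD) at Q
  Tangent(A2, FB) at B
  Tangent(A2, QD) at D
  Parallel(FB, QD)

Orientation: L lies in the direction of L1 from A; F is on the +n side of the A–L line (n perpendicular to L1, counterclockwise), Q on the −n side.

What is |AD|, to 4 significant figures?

35.86

The slot axis is L1's direction at -76.1°, so u = (cos -76.1°, sin -76.1°) = (0.2402, -0.9707) and n = (−sin -76.1°, cos -76.1°) = (0.9707, 0.2402). A is at the origin and L lies 34.2 along u from A, so L = 34.2·u = (8.216, -33.20). Tangency of A1 to both parallel lines with radius 10.8 puts F and Q at A ± 10.8·n: F = (10.48, 2.594), Q = (-10.48, -2.594). Equal radii place B and D the same way about L: B = L + 10.8·n = (18.70, -30.60), D = L − 10.8·n = (-2.268, -35.79). Then |AD| = |D − A| = 35.86.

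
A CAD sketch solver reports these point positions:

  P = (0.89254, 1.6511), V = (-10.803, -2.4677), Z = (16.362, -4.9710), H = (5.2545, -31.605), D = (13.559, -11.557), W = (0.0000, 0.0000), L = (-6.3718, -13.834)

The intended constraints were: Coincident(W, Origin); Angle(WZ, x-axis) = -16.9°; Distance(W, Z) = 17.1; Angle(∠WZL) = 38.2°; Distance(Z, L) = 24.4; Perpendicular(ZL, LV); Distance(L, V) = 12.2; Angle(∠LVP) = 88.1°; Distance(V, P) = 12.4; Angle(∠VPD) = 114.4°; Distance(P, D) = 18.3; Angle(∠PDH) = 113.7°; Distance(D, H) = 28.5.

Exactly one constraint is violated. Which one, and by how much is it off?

Distance(D, H) = 28.5 — off by 6.80.

W = (0.00, 0.00) ✓; WZ at -16.90° ✓; |WZ| = 17.10 ✓; ∠WZL = 38.20° ✓; |ZL| = 24.40 ✓; ∠(ZL, LV) = 90.00° ✓; |LV| = 12.20 ✓; ∠LVP = 88.10° ✓; |VP| = 12.40 ✓; ∠VPD = 114.4° ✓; |PD| = 18.30 ✓; ∠PDH = 113.7° ✓; |DH| = 21.70 ✗.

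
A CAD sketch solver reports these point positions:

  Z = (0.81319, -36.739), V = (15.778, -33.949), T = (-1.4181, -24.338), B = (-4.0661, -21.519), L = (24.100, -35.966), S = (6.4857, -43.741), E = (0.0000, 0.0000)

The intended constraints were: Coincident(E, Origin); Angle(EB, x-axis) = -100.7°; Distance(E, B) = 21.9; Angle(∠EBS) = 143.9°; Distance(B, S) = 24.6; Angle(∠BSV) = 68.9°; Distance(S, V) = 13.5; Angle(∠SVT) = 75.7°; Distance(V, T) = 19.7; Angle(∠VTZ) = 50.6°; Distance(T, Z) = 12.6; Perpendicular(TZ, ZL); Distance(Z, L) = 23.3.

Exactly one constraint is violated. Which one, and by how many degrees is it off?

Perpendicular(TZ, ZL) — off by 8.30°.

E = (0.00, 0.00) ✓; EB at -100.7° ✓; |EB| = 21.90 ✓; ∠EBS = 143.9° ✓; |BS| = 24.60 ✓; ∠BSV = 68.90° ✓; |SV| = 13.50 ✓; ∠SVT = 75.70° ✓; |VT| = 19.70 ✓; ∠VTZ = 50.60° ✓; |TZ| = 12.60 ✓; ∠(TZ, ZL) = 81.70° ✗; |ZL| = 23.30 ✓.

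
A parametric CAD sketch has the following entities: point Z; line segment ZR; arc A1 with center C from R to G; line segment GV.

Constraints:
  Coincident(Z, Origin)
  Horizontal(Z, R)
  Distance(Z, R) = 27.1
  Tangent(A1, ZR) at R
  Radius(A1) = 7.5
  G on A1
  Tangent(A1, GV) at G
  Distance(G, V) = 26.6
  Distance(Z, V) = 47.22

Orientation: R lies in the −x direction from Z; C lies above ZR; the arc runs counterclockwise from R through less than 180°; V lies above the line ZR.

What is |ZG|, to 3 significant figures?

23.0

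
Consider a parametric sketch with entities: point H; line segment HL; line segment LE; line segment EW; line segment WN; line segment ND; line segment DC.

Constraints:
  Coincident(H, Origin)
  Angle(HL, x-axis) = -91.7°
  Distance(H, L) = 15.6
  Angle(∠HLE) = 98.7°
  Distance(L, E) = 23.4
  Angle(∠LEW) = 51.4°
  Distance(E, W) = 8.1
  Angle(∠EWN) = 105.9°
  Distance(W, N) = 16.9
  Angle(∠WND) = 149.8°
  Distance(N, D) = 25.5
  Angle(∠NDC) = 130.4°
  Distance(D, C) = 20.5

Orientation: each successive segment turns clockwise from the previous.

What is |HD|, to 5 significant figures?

37.388

∠EWN = 105.9° gives WN at -15.700° from the x-axis; with |WN| = 16.9, N = (-3.1746, -16.119). ∠WND = 149.8° gives ND at -45.900° from the x-axis; with |ND| = 25.5, D = (14.571, -34.431). Then |HD| = |D − H| = 37.388.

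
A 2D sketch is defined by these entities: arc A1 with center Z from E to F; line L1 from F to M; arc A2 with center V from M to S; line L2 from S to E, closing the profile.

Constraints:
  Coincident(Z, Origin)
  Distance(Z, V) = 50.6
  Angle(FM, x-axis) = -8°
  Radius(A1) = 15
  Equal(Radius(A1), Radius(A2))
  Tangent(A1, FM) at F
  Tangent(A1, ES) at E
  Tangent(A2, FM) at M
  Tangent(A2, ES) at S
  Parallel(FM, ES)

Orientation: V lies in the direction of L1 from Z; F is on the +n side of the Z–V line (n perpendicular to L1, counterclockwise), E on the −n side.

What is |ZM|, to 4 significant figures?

52.78

The slot axis is L1's direction at -8.0°, so u = (cos -8.0°, sin -8.0°) = (0.9903, -0.1392) and n = (−sin -8.0°, cos -8.0°) = (0.1392, 0.9903). Z is at the origin and V lies 50.6 along u from Z, so V = 50.6·u = (50.11, -7.042). Tangency of A1 to both parallel lines with radius 15.0 puts F and E at Z ± 15.0·n: F = (2.088, 14.85), E = (-2.088, -14.85). Equal radii place M and S the same way about V: M = V + 15.0·n = (52.20, 7.812), S = V − 15.0·n = (48.02, -21.90). Then |ZM| = |M − Z| = 52.78.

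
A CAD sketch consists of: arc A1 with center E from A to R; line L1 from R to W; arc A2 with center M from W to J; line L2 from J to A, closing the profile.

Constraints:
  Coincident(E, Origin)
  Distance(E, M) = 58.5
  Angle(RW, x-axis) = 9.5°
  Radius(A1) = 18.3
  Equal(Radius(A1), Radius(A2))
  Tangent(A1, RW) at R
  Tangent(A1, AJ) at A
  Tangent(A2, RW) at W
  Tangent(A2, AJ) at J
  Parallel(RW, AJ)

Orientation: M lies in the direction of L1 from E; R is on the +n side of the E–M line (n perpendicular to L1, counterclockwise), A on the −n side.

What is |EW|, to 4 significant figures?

61.30

Tangency of A1 to both parallel lines with radius 18.3 puts R and A at E ± 18.3·n: R = (-3.020, 18.05), A = (3.020, -18.05). Equal radii place W and J the same way about M: W = M + 18.3·n = (54.68, 27.70), J = M − 18.3·n = (60.72, -8.394). Then |EW| = |W − E| = 61.30.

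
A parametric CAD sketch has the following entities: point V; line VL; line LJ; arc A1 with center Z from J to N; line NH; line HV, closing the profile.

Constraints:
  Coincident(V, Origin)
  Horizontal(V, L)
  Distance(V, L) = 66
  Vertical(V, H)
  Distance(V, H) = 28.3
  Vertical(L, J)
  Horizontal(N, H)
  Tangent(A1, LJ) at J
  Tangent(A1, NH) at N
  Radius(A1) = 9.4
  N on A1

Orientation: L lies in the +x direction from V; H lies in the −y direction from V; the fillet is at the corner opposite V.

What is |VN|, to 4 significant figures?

63.28

The virtual corner opposite V is at (66.00, -28.30). Tangency of A1 to LJ means the radius ZJ is perpendicular to LJ and tangency of A1 to NH means the radius ZN is perpendicular to NH, with radius 9.4, so the center Z sits 9.4 in from both sides at Z = (56.60, -18.90). That places the tangent points at J = (66.00, -18.90) on LJ and N = (56.60, -28.30) on NH. Then |VN| = |N − V| = 63.28.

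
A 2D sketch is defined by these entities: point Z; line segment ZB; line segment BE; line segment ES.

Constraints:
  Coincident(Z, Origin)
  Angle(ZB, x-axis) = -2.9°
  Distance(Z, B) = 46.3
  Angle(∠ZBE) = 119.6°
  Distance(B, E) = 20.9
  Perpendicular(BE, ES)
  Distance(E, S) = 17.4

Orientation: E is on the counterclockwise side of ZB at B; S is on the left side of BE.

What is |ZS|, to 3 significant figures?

49.4

∠ZBE = 119.6°, so BE runs at -2.9° + (180° − 119.6°) = 57.5° from the x-axis; with |BE| = 20.9, E = B + 20.9·(cos 57.5°, sin 57.5°) = (57.5, 15.3). BE is perpendicular to ES; with |ES| = 17.4 on the left of BE, S = E + 17.4·(-0.843, 0.537) = (42.8, 24.6). Then |ZS| = |S − Z| = 49.4.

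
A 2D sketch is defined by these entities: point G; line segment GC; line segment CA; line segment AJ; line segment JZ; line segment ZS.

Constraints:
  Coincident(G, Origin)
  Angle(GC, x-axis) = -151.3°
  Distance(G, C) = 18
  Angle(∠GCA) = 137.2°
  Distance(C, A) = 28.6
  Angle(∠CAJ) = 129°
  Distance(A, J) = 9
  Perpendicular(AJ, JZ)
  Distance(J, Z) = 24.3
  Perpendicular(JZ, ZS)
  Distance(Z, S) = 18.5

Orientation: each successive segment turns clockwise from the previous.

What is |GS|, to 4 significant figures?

17.49

AJ ⟂ JZ, so JZ runs at 24.90°; with |JZ| = 24.3, Z = (-25.28, 16.72). JZ is perpendicular to ZS, so ZS runs at -65.10°; with |ZS| = 18.5, S = (-17.49, -0.06238). Then |GS| = |S − G| = 17.49.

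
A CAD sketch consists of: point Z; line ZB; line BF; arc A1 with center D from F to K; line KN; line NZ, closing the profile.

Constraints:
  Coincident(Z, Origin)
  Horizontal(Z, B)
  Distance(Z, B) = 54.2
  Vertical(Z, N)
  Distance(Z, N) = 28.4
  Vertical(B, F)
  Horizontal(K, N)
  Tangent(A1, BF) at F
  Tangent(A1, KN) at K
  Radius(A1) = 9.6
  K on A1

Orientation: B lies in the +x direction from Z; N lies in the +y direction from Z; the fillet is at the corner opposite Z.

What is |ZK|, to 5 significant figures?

52.875

Z is at the origin; Z and B share the same y with |ZB| = 54.2 and B on the +x side, so B = (54.200, 0.0000). ZN is vertical with |ZN| = 28.4 and N on the +y side, so N = (0.0000, 28.400). The virtual corner opposite Z is at (54.200, 28.400). A1 meets BF tangentially, so DF is at right angles to BF and A1 meets KN tangentially, so DK is at right angles to KN, with radius 9.6, so the center D sits 9.6 in from both sides at D = (44.600, 18.800). That places the tangent points at F = (54.200, 18.800) on BF and K = (44.600, 28.400) on KN. Then |ZK| = |K − Z| = 52.875.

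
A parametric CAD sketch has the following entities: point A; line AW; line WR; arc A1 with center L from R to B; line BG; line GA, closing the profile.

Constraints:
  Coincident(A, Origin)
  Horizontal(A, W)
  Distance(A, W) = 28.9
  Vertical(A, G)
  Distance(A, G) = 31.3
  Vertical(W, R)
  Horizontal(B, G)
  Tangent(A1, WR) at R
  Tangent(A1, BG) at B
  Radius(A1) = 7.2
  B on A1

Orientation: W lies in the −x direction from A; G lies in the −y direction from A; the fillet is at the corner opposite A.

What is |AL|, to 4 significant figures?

32.43

A and G share the same x with |AG| = 31.3 and G on the −y side, so G = (0.000, -31.30). The virtual corner opposite A is at (-28.90, -31.30). The tangent condition forces LR to be normal to WR and the tangent condition forces LB to be normal to BG, with radius 7.2, so the center L sits 7.2 in from both sides at L = (-21.70, -24.10). Then |AL| = |L − A| = 32.43.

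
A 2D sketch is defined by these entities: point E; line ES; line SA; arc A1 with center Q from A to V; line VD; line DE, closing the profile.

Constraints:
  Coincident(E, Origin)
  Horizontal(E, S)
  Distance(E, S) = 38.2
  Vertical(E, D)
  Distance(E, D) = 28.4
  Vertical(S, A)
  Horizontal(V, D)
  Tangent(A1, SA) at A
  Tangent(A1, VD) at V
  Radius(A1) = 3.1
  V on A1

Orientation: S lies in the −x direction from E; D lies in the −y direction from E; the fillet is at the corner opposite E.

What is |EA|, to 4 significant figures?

45.82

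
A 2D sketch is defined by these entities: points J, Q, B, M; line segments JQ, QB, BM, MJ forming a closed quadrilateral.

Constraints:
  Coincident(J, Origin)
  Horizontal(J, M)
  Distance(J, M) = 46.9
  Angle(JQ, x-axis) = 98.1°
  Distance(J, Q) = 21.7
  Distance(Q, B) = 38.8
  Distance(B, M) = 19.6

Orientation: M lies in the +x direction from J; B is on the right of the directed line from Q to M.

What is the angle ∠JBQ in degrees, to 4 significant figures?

32.98°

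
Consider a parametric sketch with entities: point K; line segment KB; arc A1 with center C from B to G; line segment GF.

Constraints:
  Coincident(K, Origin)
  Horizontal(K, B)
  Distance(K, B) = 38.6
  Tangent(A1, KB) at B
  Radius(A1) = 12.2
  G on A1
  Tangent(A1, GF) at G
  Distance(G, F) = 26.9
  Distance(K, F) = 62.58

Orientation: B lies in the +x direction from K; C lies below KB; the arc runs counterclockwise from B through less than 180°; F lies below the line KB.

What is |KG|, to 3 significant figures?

36.0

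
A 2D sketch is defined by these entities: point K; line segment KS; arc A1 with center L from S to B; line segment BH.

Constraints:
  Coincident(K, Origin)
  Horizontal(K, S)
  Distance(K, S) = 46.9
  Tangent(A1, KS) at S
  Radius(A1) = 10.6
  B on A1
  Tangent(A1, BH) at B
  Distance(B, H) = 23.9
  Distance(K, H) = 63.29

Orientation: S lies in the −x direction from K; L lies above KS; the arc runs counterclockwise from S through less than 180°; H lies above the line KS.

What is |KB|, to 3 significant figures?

41.7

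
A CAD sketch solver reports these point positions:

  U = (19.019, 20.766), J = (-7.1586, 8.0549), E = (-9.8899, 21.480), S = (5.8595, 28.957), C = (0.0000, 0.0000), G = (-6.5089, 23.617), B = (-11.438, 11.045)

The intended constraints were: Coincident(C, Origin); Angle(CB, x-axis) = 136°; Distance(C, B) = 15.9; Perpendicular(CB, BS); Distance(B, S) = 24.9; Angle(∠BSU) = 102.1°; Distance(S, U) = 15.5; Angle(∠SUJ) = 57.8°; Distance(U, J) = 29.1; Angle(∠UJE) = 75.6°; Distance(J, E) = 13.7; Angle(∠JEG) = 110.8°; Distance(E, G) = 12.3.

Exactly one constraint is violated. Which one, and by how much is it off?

Distance(E, G) = 12.3 — off by 8.30.

C = (0.00, 0.00) ✓; CB at 136.0° ✓; |CB| = 15.90 ✓; ∠(CB, BS) = 90.00° ✓; |BS| = 24.90 ✓; ∠BSU = 102.1° ✓; |SU| = 15.50 ✓; ∠SUJ = 57.80° ✓; |UJ| = 29.10 ✓; ∠UJE = 75.60° ✓; |JE| = 13.70 ✓; ∠JEG = 110.8° ✓; |EG| = 4.000 ✗.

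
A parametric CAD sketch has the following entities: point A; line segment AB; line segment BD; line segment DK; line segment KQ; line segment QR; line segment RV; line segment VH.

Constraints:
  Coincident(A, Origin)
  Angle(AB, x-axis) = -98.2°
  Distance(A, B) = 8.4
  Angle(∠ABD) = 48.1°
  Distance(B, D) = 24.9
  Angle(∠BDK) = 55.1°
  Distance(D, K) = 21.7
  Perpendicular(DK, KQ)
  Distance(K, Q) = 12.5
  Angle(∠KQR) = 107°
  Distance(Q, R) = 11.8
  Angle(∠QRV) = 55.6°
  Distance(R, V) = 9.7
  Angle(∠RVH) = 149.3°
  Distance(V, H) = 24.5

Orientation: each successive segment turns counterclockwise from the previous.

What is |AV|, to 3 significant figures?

6.24

A is at the origin; AB runs at -98.2° with length 8.4, so B = (-1.20, -8.31). ∠ABD = 48.1° gives BD at 33.7° from the x-axis; with |BD| = 24.9, D = (19.5, 5.50). ∠BDK = 55.1° gives DK at 159° from the x-axis; with |DK| = 21.7, K = (-0.686, 13.4). DK ⟂ KQ, so KQ runs at -111°; with |KQ| = 12.5, Q = (-5.25, 1.78). ∠KQR = 107.0° gives QR at -38.4° from the x-axis; with |QR| = 11.8, R = (4.00, -5.55). ∠QRV = 55.6° gives RV at 86.0° from the x-axis; with |RV| = 9.7, V = (4.68, 4.13). Then |AV| = |V − A| = 6.24.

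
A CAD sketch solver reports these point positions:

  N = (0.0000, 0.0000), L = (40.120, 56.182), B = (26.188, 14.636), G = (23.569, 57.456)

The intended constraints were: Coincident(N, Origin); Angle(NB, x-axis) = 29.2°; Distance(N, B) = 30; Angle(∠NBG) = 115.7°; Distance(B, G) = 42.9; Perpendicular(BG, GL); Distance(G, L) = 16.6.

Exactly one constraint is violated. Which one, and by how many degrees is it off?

Perpendicular(BG, GL) — off by 7.90°.

N = (0.00, 0.00) ✓; NB at 29.20° ✓; |NB| = 30.00 ✓; ∠NBG = 115.7° ✓; |BG| = 42.90 ✓; ∠(BG, GL) = 97.90° ✗; |GL| = 16.60 ✓.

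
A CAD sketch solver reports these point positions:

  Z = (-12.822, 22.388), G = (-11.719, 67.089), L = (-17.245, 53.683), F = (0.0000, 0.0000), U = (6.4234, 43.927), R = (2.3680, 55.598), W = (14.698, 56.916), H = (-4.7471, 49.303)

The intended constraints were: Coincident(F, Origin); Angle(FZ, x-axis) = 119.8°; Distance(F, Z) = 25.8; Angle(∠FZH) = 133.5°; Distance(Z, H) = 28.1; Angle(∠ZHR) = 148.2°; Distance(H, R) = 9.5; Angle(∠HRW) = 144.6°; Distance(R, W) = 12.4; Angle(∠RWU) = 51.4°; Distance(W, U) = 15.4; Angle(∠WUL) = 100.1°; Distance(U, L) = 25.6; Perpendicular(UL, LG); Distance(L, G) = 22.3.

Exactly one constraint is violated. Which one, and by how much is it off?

Distance(L, G) = 22.3 — off by 7.80.

F = (0.00, 0.00) ✓; FZ at 119.8° ✓; |FZ| = 25.80 ✓; ∠FZH = 133.5° ✓; |ZH| = 28.10 ✓; ∠ZHR = 148.2° ✓; |HR| = 9.500 ✓; ∠HRW = 144.6° ✓; |RW| = 12.40 ✓; ∠RWU = 51.40° ✓; |WU| = 15.40 ✓; ∠WUL = 100.1° ✓; |UL| = 25.60 ✓; ∠(UL, LG) = 90.00° ✓; |LG| = 14.50 ✗.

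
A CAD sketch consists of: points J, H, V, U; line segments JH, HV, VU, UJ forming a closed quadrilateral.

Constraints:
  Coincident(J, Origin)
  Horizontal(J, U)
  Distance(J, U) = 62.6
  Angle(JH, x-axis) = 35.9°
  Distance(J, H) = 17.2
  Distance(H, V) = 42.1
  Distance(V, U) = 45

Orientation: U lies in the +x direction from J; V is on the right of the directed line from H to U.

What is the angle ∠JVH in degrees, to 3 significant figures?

23.8°

Checks: |HV| = 42.10 ✓; |VU| = 45.00 ✓.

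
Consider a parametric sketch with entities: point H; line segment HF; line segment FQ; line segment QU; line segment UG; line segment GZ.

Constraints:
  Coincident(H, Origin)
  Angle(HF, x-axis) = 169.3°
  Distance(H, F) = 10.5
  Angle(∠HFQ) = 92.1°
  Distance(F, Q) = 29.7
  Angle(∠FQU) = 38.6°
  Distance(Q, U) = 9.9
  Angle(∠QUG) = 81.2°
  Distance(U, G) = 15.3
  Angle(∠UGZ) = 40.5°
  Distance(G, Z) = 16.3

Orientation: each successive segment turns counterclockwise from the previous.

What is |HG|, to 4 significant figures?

22.95

∠FQU = 38.6° gives QU at 38.60° from the x-axis; with |QU| = 9.9, U = (-9.160, -20.84). ∠QUG = 81.2° gives UG at 137.4° from the x-axis; with |UG| = 15.3, G = (-20.42, -10.48). Then |HG| = |G − H| = 22.95.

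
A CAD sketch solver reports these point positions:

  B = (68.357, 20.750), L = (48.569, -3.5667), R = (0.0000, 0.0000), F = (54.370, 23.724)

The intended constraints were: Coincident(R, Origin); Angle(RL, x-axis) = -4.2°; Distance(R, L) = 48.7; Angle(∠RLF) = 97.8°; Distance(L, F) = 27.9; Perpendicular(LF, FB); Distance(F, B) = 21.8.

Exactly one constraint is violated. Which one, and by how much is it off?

Distance(F, B) = 21.8 — off by 7.50.

R = (0.00, 0.00) ✓; RL at -4.200° ✓; |RL| = 48.70 ✓; ∠RLF = 97.80° ✓; |LF| = 27.90 ✓; ∠(LF, FB) = 90.00° ✓; |FB| = 14.30 ✗.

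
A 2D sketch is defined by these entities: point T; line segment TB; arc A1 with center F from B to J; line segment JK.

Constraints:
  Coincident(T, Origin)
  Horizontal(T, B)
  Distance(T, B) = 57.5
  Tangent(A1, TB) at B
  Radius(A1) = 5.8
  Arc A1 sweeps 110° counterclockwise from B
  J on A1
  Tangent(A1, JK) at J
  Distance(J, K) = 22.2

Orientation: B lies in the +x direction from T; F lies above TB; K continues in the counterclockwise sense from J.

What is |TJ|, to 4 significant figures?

63.43

T is at the origin; T and B share the same y with |TB| = 57.5 and B on the +x side, so B = (57.50, 0.000). Since A1 is tangent to TB there, FB ⟂ TB, so F = B + (0, 5.8) = (57.50, 5.800). On A1, B sits at bearing -90° from F; a 110° counterclockwise sweep puts J at bearing 20°, so J = F + 5.8·(cos 20°, sin 20°) = (62.95, 7.784). Then |TJ| = |J − T| = 63.43.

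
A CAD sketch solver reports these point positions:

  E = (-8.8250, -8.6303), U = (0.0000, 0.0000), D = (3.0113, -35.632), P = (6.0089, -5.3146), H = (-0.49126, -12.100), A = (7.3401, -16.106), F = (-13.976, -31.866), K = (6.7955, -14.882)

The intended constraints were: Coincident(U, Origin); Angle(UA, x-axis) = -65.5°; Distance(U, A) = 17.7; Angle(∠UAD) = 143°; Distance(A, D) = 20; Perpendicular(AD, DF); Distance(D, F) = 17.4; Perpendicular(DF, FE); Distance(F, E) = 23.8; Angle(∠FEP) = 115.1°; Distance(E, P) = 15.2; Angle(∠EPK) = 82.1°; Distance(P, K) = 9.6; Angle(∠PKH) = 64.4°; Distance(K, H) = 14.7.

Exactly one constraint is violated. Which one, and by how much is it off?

Distance(K, H) = 14.7 — off by 6.90.

U = (0.00, 0.00) ✓; UA at -65.50° ✓; |UA| = 17.70 ✓; ∠UAD = 143.0° ✓; |AD| = 20.00 ✓; ∠(AD, DF) = 90.00° ✓; |DF| = 17.40 ✓; ∠(DF, FE) = 90.00° ✓; |FE| = 23.80 ✓; ∠FEP = 115.1° ✓; |EP| = 15.20 ✓; ∠EPK = 82.10° ✓; |PK| = 9.600 ✓; ∠PKH = 64.40° ✓; |KH| = 7.800 ✗.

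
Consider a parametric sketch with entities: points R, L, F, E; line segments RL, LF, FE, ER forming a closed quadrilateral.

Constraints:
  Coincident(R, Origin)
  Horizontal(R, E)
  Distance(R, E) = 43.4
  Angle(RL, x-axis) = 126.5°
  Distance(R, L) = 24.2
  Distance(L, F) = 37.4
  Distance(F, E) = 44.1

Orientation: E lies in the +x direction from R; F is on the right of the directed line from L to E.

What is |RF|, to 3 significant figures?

14.4

Checks: |LF| = 37.40 ✓; |FE| = 44.10 ✓.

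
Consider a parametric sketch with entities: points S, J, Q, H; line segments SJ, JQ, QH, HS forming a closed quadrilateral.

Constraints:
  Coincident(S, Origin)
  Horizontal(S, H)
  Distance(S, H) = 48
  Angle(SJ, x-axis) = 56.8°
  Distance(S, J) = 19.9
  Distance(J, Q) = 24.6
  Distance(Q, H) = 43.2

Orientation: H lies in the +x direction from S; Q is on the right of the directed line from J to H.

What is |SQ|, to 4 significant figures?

9.122

S is at the origin; SH is horizontal with |SH| = 48.0 and H in +x, so H = (48.0, 0). SJ runs at 56.8° with |SJ| = 19.9, so J = (10.90, 16.65). Q is determined by |JQ| = 24.6 and |QH| = 43.2 together: it lies at the intersection of circle(J, 24.6) and circle(H, 43.2). With |JH| = 40.67, the foot of the radical line on JH is 4.830 from J and the perpendicular offset is √(24.6² − 4.830²) = 24.12. Taking the right-of-JH solution: Q = (5.427, -7.333).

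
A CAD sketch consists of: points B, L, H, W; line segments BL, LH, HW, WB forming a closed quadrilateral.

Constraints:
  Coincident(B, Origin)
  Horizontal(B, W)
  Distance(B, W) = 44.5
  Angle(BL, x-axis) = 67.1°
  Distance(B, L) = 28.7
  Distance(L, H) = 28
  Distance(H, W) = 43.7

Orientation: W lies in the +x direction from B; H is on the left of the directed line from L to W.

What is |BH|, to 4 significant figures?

54.47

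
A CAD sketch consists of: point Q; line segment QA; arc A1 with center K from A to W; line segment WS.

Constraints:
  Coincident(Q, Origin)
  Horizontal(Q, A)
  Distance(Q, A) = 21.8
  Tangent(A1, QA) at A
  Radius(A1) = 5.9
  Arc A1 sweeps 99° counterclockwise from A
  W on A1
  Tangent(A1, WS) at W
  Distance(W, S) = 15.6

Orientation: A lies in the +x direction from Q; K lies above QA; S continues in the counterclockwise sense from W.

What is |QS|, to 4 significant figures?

33.59

Q is at the origin; Q and A share the same y with |QA| = 21.8 and A on the +x side, so A = (21.80, 0.000). Tangency of A1 to QA means the radius KA is perpendicular to QA, so K = A + (0, 5.9) = (21.80, 5.900). On A1, A sits at bearing -90° from K; a 99° counterclockwise sweep puts W at bearing 9°, so W = K + 5.9·(cos 9°, sin 9°) = (27.63, 6.823). The tangent condition forces KW to be normal to WS, so WS runs along (−sin 9°, cos 9°); with |WS| = 15.6, S = (25.19, 22.23). Then |QS| = |S − Q| = 33.59.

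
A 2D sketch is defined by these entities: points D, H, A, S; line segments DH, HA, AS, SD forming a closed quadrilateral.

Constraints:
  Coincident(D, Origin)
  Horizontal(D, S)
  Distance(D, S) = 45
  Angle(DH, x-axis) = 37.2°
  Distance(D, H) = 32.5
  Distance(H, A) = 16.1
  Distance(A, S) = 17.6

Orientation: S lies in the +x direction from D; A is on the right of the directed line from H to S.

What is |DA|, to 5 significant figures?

28.025

Checks: DH at 37.20° ✓; |HA| = 16.10 ✓; |AS| = 17.60 ✓.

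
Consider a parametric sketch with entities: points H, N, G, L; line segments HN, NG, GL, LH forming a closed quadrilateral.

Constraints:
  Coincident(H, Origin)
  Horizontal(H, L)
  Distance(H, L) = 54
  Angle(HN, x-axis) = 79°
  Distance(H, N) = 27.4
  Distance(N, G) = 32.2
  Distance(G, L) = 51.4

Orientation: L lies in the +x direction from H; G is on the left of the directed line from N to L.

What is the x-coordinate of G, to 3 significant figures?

31.1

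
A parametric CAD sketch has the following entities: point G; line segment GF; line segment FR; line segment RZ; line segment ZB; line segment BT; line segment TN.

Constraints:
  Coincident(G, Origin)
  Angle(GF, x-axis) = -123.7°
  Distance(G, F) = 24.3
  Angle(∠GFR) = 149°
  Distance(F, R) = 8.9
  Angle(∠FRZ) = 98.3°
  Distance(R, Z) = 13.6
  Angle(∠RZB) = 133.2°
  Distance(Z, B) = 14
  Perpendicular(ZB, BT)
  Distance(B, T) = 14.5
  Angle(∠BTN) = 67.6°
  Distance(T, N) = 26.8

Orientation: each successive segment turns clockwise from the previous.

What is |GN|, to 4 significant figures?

36.49

G is at the origin; GF runs at -123.7° with length 24.3, so F = (-13.48, -20.22). ∠GFR = 149.0° gives FR at -154.7° from the x-axis; with |FR| = 8.9, R = (-21.53, -24.02). ∠FRZ = 98.3° gives RZ at 123.6° from the x-axis; with |RZ| = 13.6, Z = (-29.06, -12.69). ∠RZB = 133.2° gives ZB at 76.80° from the x-axis; with |ZB| = 14.0, B = (-25.86, 0.9379). The perpendicularity gives BT at right angles to ZB, so BT runs at -13.20°; with |BT| = 14.5, T = (-11.74, -2.373). ∠BTN = 67.6° gives TN at -125.6° from the x-axis; with |TN| = 26.8, N = (-27.34, -24.16). Then |GN| = |N − G| = 36.49.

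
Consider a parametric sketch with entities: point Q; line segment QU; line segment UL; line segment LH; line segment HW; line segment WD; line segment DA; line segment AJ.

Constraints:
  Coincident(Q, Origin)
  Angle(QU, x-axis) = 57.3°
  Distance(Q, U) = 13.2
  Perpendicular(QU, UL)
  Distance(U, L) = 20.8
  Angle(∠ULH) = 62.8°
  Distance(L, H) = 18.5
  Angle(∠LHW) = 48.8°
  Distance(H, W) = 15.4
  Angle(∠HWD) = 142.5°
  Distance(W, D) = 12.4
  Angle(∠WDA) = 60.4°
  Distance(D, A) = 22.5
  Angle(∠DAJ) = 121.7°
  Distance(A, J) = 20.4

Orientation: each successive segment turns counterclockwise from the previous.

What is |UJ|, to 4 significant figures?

33.46

Q is at the origin; QU runs at 57.3° with length 13.2, so U = (7.131, 11.11). QU ⟂ UL, so UL runs at 147.3°; with |UL| = 20.8, L = (-10.37, 22.34). ∠ULH = 62.8° gives LH at -95.50° from the x-axis; with |LH| = 18.5, H = (-12.15, 3.930). ∠LHW = 48.8° gives HW at 35.70° from the x-axis; with |HW| = 15.4, W = (0.3607, 12.92). ∠HWD = 142.5° gives WD at 73.20° from the x-axis; with |WD| = 12.4, D = (3.945, 24.79). ∠WDA = 60.4° gives DA at -167.2° from the x-axis; with |DA| = 22.5, A = (-18.00, 19.80). ∠DAJ = 121.7° gives AJ at -108.9° from the x-axis; with |AJ| = 20.4, J = (-24.60, 0.5024). Then |UJ| = |J − U| = 33.46.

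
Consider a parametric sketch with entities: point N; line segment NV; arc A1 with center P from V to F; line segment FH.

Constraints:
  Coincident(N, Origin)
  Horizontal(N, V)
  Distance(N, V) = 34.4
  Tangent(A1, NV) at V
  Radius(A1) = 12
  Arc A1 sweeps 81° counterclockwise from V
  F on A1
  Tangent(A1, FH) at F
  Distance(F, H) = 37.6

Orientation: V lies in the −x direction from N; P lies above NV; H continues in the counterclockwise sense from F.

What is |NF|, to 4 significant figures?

24.72

A1 meets NV tangentially, so PV is at right angles to NV, so P = V + (0, 12) = (-34.40, 12.00). On A1, V sits at bearing -90° from P; an 81° counterclockwise sweep puts F at bearing -9°, so F = P + 12.0·(cos -9°, sin -9°) = (-22.55, 10.12). Then |NF| = |F − N| = 24.72.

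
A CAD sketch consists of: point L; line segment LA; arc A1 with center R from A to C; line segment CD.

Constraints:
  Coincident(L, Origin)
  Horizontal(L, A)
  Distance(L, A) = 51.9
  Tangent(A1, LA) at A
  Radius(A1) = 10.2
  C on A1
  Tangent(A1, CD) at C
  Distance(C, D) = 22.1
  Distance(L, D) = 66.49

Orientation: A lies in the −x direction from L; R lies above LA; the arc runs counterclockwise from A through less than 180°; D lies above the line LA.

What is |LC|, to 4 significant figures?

46.74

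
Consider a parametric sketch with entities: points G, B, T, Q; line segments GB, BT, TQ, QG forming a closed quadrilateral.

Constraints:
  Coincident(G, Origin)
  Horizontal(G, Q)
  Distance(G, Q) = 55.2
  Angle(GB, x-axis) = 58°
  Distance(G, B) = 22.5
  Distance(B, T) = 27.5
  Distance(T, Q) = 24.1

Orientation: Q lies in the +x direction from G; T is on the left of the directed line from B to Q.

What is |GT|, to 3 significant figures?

43.4

Checks: |BT| = 27.50 ✓; |TQ| = 24.10 ✓.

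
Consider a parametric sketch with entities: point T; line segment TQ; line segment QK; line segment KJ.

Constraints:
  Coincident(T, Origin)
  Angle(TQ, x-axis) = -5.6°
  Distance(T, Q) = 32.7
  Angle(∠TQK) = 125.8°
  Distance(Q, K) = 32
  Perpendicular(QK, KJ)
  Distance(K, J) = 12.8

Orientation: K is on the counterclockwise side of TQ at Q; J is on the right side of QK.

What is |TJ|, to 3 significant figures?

64.5

T is at the origin; TQ runs at -5.6° with length 32.7, so Q = 32.7·(cos -5.6°, sin -5.6°) = (32.5, -3.19). ∠TQK = 125.8°, so QK runs at -5.6° + (180° − 125.8°) = 48.6° from the x-axis; with |QK| = 32.0, K = Q + 32.0·(cos 48.6°, sin 48.6°) = (53.7, 20.8). QK is perpendicular to KJ; with |KJ| = 12.8 on the right of QK, J = K + 12.8·(0.750, -0.661) = (63.3, 12.3). Then |TJ| = |J − T| = 64.5.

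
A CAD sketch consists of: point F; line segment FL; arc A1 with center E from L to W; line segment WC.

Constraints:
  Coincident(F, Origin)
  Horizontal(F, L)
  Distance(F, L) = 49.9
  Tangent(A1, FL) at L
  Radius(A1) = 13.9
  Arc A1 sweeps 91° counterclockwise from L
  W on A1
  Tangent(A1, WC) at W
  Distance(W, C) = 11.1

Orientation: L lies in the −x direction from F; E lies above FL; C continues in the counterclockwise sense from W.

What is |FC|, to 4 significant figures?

44.13

F is at the origin; F and L share the same y with |FL| = 49.9 and L on the −x side, so L = (-49.90, 0.000). A1 meets FL tangentially, so EL is at right angles to FL, so E = L + (0, 13.9) = (-49.90, 13.90). On A1, L sits at bearing -90° from E; a 91° counterclockwise sweep puts W at bearing 1°, so W = E + 13.9·(cos 1°, sin 1°) = (-36.00, 14.14). Tangency of A1 to WC means the radius EW is perpendicular to WC, so WC runs along (−sin 1°, cos 1°); with |WC| = 11.1, C = (-36.20, 25.24). Then |FC| = |C − F| = 44.13.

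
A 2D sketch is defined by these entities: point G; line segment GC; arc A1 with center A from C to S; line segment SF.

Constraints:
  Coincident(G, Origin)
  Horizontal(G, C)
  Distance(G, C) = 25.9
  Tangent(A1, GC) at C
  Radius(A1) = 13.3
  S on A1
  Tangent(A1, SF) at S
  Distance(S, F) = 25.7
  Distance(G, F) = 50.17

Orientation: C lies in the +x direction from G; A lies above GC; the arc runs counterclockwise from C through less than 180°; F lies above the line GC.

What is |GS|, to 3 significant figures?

42.4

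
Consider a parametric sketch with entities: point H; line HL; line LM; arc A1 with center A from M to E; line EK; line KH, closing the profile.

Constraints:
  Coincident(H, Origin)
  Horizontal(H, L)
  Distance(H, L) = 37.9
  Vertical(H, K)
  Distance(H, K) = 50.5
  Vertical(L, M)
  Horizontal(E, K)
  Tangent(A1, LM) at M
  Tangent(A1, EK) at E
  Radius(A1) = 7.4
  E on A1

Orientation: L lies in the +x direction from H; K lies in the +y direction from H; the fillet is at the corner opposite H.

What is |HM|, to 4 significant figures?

57.39

H is at the origin; HL is horizontal with |HL| = 37.9 and L on the +x side, so L = (37.90, 0.000). H and K share the same x with |HK| = 50.5 and K on the +y side, so K = (0.000, 50.50). The virtual corner opposite H is at (37.90, 50.50). Tangency of A1 to LM means the radius AM is perpendicular to LM and A1 meets EK tangentially, so AE is at right angles to EK, with radius 7.4, so the center A sits 7.4 in from both sides at A = (30.50, 43.10). That places the tangent points at M = (37.90, 43.10) on LM and E = (30.50, 50.50) on EK. Then |HM| = |M − H| = 57.39.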